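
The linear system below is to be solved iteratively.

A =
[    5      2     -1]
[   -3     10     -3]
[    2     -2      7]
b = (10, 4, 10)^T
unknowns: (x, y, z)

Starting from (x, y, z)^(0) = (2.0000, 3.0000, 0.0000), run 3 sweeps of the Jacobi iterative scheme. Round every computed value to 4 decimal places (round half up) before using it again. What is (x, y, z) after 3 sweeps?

Iteration 1:
  x = (10 - (2)·3.0000 - (-1)·0.0000) / (5) = 0.8000
  y = (4 - (-3)·2.0000 - (-3)·0.0000) / (10) = 1.0000
  z = (10 - (2)·2.0000 - (-2)·3.0000) / (7) = 1.7143
Iteration 2:
  x = (10 - (2)·1.0000 - (-1)·1.7143) / (5) = 1.9429
  y = (4 - (-3)·0.8000 - (-3)·1.7143) / (10) = 1.1543
  z = (10 - (2)·0.8000 - (-2)·1.0000) / (7) = 1.4857
Iteration 3:
  x = (10 - (2)·1.1543 - (-1)·1.4857) / (5) = 1.8354
  y = (4 - (-3)·1.9429 - (-3)·1.4857) / (10) = 1.4286
  z = (10 - (2)·1.9429 - (-2)·1.1543) / (7) = 1.2033

(1.8354, 1.4286, 1.2033)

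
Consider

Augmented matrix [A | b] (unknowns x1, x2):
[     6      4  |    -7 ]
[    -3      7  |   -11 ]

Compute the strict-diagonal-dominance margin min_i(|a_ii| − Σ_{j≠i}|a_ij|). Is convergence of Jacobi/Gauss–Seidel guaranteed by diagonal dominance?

row 1: |6| − (4) = 2
row 2: |7| − (3) = 4
minimum over rows = 2 → strictly diagonally dominant (convergence guaranteed)

2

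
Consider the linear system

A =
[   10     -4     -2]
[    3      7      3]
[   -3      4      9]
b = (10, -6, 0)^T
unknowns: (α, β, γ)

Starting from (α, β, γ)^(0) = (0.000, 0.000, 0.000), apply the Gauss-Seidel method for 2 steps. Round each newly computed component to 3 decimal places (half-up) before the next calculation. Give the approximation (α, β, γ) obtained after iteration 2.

(0.667, -1.531, 0.903)

Iteration 1:
  α = (10 - (-4)·0.000 - (-2)·0.000) / (10) = 1.000
  β = (-6 - (3)·1.000 - (3)·0.000) / (7) = -1.286
  γ = (0 - (-3)·1.000 - (4)·-1.286) / (9) = 0.905
Iteration 2:
  α = (10 - (-4)·-1.286 - (-2)·0.905) / (10) = 0.667
  β = (-6 - (3)·0.667 - (3)·0.905) / (7) = -1.531
  γ = (0 - (-3)·0.667 - (4)·-1.531) / (9) = 0.903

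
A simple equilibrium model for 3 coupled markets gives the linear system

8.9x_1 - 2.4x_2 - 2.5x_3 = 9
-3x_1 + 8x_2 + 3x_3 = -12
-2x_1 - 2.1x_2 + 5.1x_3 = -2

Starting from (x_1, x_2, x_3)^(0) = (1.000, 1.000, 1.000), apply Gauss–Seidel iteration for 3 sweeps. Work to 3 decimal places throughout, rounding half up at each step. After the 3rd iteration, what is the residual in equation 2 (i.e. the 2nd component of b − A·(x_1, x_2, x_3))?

-0.048

Iteration 1:
  x_1 = (9 - (-2.4)·1.000 - (-2.5)·1.000) / (8.9) = 1.562
  x_2 = (-12 - (-3)·1.562 - (3)·1.000) / (8) = -1.289
  x_3 = (-2 - (-2)·1.562 - (-2.1)·-1.289) / (5.1) = -0.310
Iteration 2:
  x_1 = (9 - (-2.4)·-1.289 - (-2.5)·-0.310) / (8.9) = 0.577
  x_2 = (-12 - (-3)·0.577 - (3)·-0.310) / (8) = -1.167
  x_3 = (-2 - (-2)·0.577 - (-2.1)·-1.167) / (5.1) = -0.646
Iteration 3:
  x_1 = (9 - (-2.4)·-1.167 - (-2.5)·-0.646) / (8.9) = 0.515
  x_2 = (-12 - (-3)·0.515 - (3)·-0.646) / (8) = -1.065
  x_3 = (-2 - (-2)·0.515 - (-2.1)·-1.065) / (5.1) = -0.629
Residual b − A·x = (0.288, -0.048, 0.001)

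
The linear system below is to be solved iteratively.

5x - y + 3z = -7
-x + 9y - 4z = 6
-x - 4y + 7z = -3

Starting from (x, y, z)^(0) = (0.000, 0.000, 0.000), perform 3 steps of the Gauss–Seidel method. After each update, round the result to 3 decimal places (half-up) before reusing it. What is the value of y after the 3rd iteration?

0.384

Iteration 1:
  x = (-7 - (-1)·0.000 - (3)·0.000) / (5) = -1.400
  y = (6 - (-1)·-1.400 - (-4)·0.000) / (9) = 0.511
  z = (-3 - (-1)·-1.400 - (-4)·0.511) / (7) = -0.337
Iteration 2:
  x = (-7 - (-1)·0.511 - (3)·-0.337) / (5) = -1.096
  y = (6 - (-1)·-1.096 - (-4)·-0.337) / (9) = 0.395
  z = (-3 - (-1)·-1.096 - (-4)·0.395) / (7) = -0.359
Iteration 3:
  x = (-7 - (-1)·0.395 - (3)·-0.359) / (5) = -1.106
  y = (6 - (-1)·-1.106 - (-4)·-0.359) / (9) = 0.384
  z = (-3 - (-1)·-1.106 - (-4)·0.384) / (7) = -0.367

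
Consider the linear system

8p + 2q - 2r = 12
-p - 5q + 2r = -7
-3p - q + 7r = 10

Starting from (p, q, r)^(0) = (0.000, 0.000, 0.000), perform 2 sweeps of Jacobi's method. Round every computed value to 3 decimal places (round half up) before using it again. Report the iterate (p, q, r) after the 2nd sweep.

(1.507, 1.672, 2.271)

Iteration 1:
  p = (12 - (2)·0.000 - (-2)·0.000) / (8) = 1.500
  q = (-7 - (-1)·0.000 - (2)·0.000) / (-5) = 1.400
  r = (10 - (-3)·0.000 - (-1)·0.000) / (7) = 1.429
Iteration 2:
  p = (12 - (2)·1.400 - (-2)·1.429) / (8) = 1.507
  q = (-7 - (-1)·1.500 - (2)·1.429) / (-5) = 1.672
  r = (10 - (-3)·1.500 - (-1)·1.400) / (7) = 2.271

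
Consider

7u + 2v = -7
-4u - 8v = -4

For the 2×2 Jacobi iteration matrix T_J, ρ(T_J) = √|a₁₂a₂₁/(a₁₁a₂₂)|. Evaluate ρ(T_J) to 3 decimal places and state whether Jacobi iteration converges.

a₁₂a₂₁/(a₁₁a₂₂) = (2)·(-4) / ((7)·(-8)) = 0.142857
ρ = √|0.142857| = √0.142857 = 0.378
ρ < 1, so Jacobi converges

0.378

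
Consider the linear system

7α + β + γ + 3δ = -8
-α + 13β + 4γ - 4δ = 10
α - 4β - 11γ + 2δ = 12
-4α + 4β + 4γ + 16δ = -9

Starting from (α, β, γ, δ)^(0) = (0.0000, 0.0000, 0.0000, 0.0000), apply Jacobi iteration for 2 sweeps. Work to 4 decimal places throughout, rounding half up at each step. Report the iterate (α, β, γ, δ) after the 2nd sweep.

(-0.8558, 0.8439, -1.5768, -0.7678)

Iteration 1:
  α = (-8 - (1)·0.0000 - (1)·0.0000 - (3)·0.0000) / (7) = -1.1429
  β = (10 - (-1)·0.0000 - (4)·0.0000 - (-4)·0.0000) / (13) = 0.7692
  γ = (12 - (1)·0.0000 - (-4)·0.0000 - (2)·0.0000) / (-11) = -1.0909
  δ = (-9 - (-4)·0.0000 - (4)·0.0000 - (4)·0.0000) / (16) = -0.5625
Iteration 2:
  α = (-8 - (1)·0.7692 - (1)·-1.0909 - (3)·-0.5625) / (7) = -0.8558
  β = (10 - (-1)·-1.1429 - (4)·-1.0909 - (-4)·-0.5625) / (13) = 0.8439
  γ = (12 - (1)·-1.1429 - (-4)·0.7692 - (2)·-0.5625) / (-11) = -1.5768
  δ = (-9 - (-4)·-1.1429 - (4)·0.7692 - (4)·-1.0909) / (16) = -0.7678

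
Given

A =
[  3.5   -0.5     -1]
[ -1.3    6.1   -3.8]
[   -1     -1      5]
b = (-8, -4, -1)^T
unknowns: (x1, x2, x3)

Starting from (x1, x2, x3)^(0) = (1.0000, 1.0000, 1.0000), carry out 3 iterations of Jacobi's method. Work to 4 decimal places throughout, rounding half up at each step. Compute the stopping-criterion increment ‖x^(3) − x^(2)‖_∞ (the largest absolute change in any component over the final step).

Iteration 1:
  x1 = (-8 - (-0.5)·1.0000 - (-1)·1.0000) / (3.5) = -1.8571
  x2 = (-4 - (-1.3)·1.0000 - (-3.8)·1.0000) / (6.1) = 0.1803
  x3 = (-1 - (-1)·1.0000 - (-1)·1.0000) / (5) = 0.2000
Iteration 2:
  x1 = (-8 - (-0.5)·0.1803 - (-1)·0.2000) / (3.5) = -2.2028
  x2 = (-4 - (-1.3)·-1.8571 - (-3.8)·0.2000) / (6.1) = -0.9269
  x3 = (-1 - (-1)·-1.8571 - (-1)·0.1803) / (5) = -0.5354
Iteration 3:
  x1 = (-8 - (-0.5)·-0.9269 - (-1)·-0.5354) / (3.5) = -2.5711
  x2 = (-4 - (-1.3)·-2.2028 - (-3.8)·-0.5354) / (6.1) = -1.4587
  x3 = (-1 - (-1)·-2.2028 - (-1)·-0.9269) / (5) = -0.8259
Change: (-0.3683, -0.5318, -0.2905) → max |·| = 0.5318

0.5318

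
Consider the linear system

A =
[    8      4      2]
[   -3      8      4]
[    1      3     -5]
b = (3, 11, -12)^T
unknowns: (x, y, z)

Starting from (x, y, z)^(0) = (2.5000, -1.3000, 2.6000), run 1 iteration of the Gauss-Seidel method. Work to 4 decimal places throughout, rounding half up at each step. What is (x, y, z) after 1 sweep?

(0.3750, 0.2156, 2.6044)

Iteration 1:
  x = (3 - (4)·-1.3000 - (2)·2.6000) / (8) = 0.3750
  y = (11 - (-3)·0.3750 - (4)·2.6000) / (8) = 0.2156
  z = (-12 - (1)·0.3750 - (3)·0.2156) / (-5) = 2.6044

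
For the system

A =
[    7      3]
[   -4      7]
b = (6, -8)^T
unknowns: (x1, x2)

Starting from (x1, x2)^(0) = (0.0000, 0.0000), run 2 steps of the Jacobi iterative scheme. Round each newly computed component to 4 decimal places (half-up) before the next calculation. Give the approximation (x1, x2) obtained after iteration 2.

(1.3470, -0.6531)

Iteration 1:
  x1 = (6 - (3)·0.0000) / (7) = 0.8571
  x2 = (-8 - (-4)·0.0000) / (7) = -1.1429
Iteration 2:
  x1 = (6 - (3)·-1.1429) / (7) = 1.3470
  x2 = (-8 - (-4)·0.8571) / (7) = -0.6531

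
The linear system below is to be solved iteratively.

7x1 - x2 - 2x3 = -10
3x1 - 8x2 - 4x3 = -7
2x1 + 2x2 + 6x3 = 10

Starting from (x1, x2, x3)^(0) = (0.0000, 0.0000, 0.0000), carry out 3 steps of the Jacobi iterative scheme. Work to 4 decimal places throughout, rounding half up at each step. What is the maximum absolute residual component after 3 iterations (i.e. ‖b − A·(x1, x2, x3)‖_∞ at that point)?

Iteration 1:
  x1 = (-10 - (-1)·0.0000 - (-2)·0.0000) / (7) = -1.4286
  x2 = (-7 - (3)·0.0000 - (-4)·0.0000) / (-8) = 0.8750
  x3 = (10 - (2)·0.0000 - (2)·0.0000) / (6) = 1.6667
Iteration 2:
  x1 = (-10 - (-1)·0.8750 - (-2)·1.6667) / (7) = -0.8274
  x2 = (-7 - (3)·-1.4286 - (-4)·1.6667) / (-8) = -0.4941
  x3 = (10 - (2)·-1.4286 - (2)·0.8750) / (6) = 1.8512
Iteration 3:
  x1 = (-10 - (-1)·-0.4941 - (-2)·1.8512) / (7) = -0.9702
  x2 = (-7 - (3)·-0.8274 - (-4)·1.8512) / (-8) = -0.3609
  x3 = (10 - (2)·-0.8274 - (2)·-0.4941) / (6) = 2.1072
Residual b − A·x = (0.6449, 1.4522, 0.0190); ∞-norm = 1.4522

1.4522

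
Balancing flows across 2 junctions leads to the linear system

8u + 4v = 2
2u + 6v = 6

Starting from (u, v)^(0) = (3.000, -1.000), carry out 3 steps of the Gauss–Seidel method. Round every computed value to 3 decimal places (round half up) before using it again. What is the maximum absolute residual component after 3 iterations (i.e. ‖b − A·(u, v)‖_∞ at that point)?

0.192

Iteration 1:
  u = (2 - (4)·-1.000) / (8) = 0.750
  v = (6 - (2)·0.750) / (6) = 0.750
Iteration 2:
  u = (2 - (4)·0.750) / (8) = -0.125
  v = (6 - (2)·-0.125) / (6) = 1.042
Iteration 3:
  u = (2 - (4)·1.042) / (8) = -0.271
  v = (6 - (2)·-0.271) / (6) = 1.090
Residual b − A·x = (-0.192, 0.002); ∞-norm = 0.192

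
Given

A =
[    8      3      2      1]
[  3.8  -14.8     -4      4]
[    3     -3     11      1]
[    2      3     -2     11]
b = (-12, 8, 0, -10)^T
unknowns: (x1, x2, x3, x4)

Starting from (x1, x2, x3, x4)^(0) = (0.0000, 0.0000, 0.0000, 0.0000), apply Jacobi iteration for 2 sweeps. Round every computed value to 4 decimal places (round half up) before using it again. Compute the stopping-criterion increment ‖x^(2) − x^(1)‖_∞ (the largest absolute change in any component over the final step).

Iteration 1:
  x1 = (-12 - (3)·0.0000 - (2)·0.0000 - (1)·0.0000) / (8) = -1.5000
  x2 = (8 - (3.8)·0.0000 - (-4)·0.0000 - (4)·0.0000) / (-14.8) = -0.5405
  x3 = (0 - (3)·0.0000 - (-3)·0.0000 - (1)·0.0000) / (11) = 0.0000
  x4 = (-10 - (2)·0.0000 - (3)·0.0000 - (-2)·0.0000) / (11) = -0.9091
Iteration 2:
  x1 = (-12 - (3)·-0.5405 - (2)·0.0000 - (1)·-0.9091) / (8) = -1.1837
  x2 = (8 - (3.8)·-1.5000 - (-4)·0.0000 - (4)·-0.9091) / (-14.8) = -1.1714
  x3 = (0 - (3)·-1.5000 - (-3)·-0.5405 - (1)·-0.9091) / (11) = 0.3443
  x4 = (-10 - (2)·-1.5000 - (3)·-0.5405 - (-2)·0.0000) / (11) = -0.4890
Change: (0.3163, -0.6309, 0.3443, 0.4201) → max |·| = 0.6309

0.6309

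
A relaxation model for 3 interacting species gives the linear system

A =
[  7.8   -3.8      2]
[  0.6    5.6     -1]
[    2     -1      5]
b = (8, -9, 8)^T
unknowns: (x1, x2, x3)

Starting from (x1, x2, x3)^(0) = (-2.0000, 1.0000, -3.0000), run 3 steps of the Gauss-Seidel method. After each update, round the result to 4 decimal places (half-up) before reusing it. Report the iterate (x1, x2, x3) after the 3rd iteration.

(-0.0795, -1.3546, 1.3609)

Iteration 1:
  x1 = (8 - (-3.8)·1.0000 - (2)·-3.0000) / (7.8) = 2.2821
  x2 = (-9 - (0.6)·2.2821 - (-1)·-3.0000) / (5.6) = -2.3874
  x3 = (8 - (2)·2.2821 - (-1)·-2.3874) / (5) = 0.2097
Iteration 2:
  x1 = (8 - (-3.8)·-2.3874 - (2)·0.2097) / (7.8) = -0.1912
  x2 = (-9 - (0.6)·-0.1912 - (-1)·0.2097) / (5.6) = -1.5492
  x3 = (8 - (2)·-0.1912 - (-1)·-1.5492) / (5) = 1.3666
Iteration 3:
  x1 = (8 - (-3.8)·-1.5492 - (2)·1.3666) / (7.8) = -0.0795
  x2 = (-9 - (0.6)·-0.0795 - (-1)·1.3666) / (5.6) = -1.3546
  x3 = (8 - (2)·-0.0795 - (-1)·-1.3546) / (5) = 1.3609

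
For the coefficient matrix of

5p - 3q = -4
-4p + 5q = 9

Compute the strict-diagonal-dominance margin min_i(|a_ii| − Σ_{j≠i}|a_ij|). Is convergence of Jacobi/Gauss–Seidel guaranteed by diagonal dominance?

1

row 1: |5| − (3) = 2
row 2: |5| − (4) = 1
minimum over rows = 1 → strictly diagonally dominant (convergence guaranteed)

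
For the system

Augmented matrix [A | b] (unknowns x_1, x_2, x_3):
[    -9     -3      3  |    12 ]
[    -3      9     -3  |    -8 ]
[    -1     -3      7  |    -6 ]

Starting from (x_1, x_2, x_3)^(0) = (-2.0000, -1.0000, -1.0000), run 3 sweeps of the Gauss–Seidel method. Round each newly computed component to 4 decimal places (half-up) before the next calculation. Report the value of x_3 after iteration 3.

-1.8827

Iteration 1:
  x_1 = (12 - (-3)·-1.0000 - (3)·-1.0000) / (-9) = -1.3333
  x_2 = (-8 - (-3)·-1.3333 - (-3)·-1.0000) / (9) = -1.6667
  x_3 = (-6 - (-1)·-1.3333 - (-3)·-1.6667) / (7) = -1.7619
Iteration 2:
  x_1 = (12 - (-3)·-1.6667 - (3)·-1.7619) / (-9) = -1.3651
  x_2 = (-8 - (-3)·-1.3651 - (-3)·-1.7619) / (9) = -1.9312
  x_3 = (-6 - (-1)·-1.3651 - (-3)·-1.9312) / (7) = -1.8798
Iteration 3:
  x_1 = (12 - (-3)·-1.9312 - (3)·-1.8798) / (-9) = -1.3162
  x_2 = (-8 - (-3)·-1.3162 - (-3)·-1.8798) / (9) = -1.9542
  x_3 = (-6 - (-1)·-1.3162 - (-3)·-1.9542) / (7) = -1.8827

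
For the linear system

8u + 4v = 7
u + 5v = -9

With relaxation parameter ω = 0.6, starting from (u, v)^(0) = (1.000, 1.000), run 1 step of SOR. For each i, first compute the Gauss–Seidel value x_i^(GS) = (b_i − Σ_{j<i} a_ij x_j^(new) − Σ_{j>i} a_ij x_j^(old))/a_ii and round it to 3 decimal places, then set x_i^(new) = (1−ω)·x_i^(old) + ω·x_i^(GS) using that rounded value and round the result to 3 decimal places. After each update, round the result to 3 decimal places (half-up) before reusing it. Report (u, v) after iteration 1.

Iteration 1:
  u: GS value = (7 - (4)·1.000) / (8) = 0.375;  u ← (1−ω)·1.000 + ω·0.375 = 0.625
  v: GS value = (-9 - (1)·0.625) / (5) = -1.925;  v ← (1−ω)·1.000 + ω·-1.925 = -0.755

(0.625, -0.755)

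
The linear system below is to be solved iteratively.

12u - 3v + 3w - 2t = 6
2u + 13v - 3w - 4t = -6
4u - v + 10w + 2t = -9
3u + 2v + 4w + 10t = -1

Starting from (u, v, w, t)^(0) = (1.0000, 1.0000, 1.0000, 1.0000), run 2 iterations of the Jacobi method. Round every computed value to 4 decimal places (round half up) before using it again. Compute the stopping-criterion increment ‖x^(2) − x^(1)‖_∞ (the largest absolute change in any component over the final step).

Iteration 1:
  u = (6 - (-3)·1.0000 - (3)·1.0000 - (-2)·1.0000) / (12) = 0.6667
  v = (-6 - (2)·1.0000 - (-3)·1.0000 - (-4)·1.0000) / (13) = -0.0769
  w = (-9 - (4)·1.0000 - (-1)·1.0000 - (2)·1.0000) / (10) = -1.4000
  t = (-1 - (3)·1.0000 - (2)·1.0000 - (4)·1.0000) / (10) = -1.0000
Iteration 2:
  u = (6 - (-3)·-0.0769 - (3)·-1.4000 - (-2)·-1.0000) / (12) = 0.6641
  v = (-6 - (2)·0.6667 - (-3)·-1.4000 - (-4)·-1.0000) / (13) = -1.1949
  w = (-9 - (4)·0.6667 - (-1)·-0.0769 - (2)·-1.0000) / (10) = -0.9744
  t = (-1 - (3)·0.6667 - (2)·-0.0769 - (4)·-1.4000) / (10) = 0.2754
Change: (-0.0026, -1.1180, 0.4256, 1.2754) → max |·| = 1.2754

1.2754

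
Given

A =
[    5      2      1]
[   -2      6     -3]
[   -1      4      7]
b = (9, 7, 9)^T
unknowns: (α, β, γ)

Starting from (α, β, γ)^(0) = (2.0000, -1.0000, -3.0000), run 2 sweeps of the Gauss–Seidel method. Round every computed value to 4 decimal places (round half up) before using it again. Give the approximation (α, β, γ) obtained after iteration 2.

(1.2914, 2.2686, 0.1739)

Iteration 1:
  α = (9 - (2)·-1.0000 - (1)·-3.0000) / (5) = 2.8000
  β = (7 - (-2)·2.8000 - (-3)·-3.0000) / (6) = 0.6000
  γ = (9 - (-1)·2.8000 - (4)·0.6000) / (7) = 1.3429
Iteration 2:
  α = (9 - (2)·0.6000 - (1)·1.3429) / (5) = 1.2914
  β = (7 - (-2)·1.2914 - (-3)·1.3429) / (6) = 2.2686
  γ = (9 - (-1)·1.2914 - (4)·2.2686) / (7) = 0.1739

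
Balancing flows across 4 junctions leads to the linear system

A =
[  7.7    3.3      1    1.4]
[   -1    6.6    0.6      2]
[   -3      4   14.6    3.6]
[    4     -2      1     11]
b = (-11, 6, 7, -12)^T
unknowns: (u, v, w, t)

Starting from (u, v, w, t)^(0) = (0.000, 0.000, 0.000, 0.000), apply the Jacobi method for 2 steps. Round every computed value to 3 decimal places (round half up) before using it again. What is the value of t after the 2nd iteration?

Iteration 1:
  u = (-11 - (3.3)·0.000 - (1)·0.000 - (1.4)·0.000) / (7.7) = -1.429
  v = (6 - (-1)·0.000 - (0.6)·0.000 - (2)·0.000) / (6.6) = 0.909
  w = (7 - (-3)·0.000 - (4)·0.000 - (3.6)·0.000) / (14.6) = 0.479
  t = (-12 - (4)·0.000 - (-2)·0.000 - (1)·0.000) / (11) = -1.091
Iteration 2:
  u = (-11 - (3.3)·0.909 - (1)·0.479 - (1.4)·-1.091) / (7.7) = -1.682
  v = (6 - (-1)·-1.429 - (0.6)·0.479 - (2)·-1.091) / (6.6) = 0.980
  w = (7 - (-3)·-1.429 - (4)·0.909 - (3.6)·-1.091) / (14.6) = 0.206
  t = (-12 - (4)·-1.429 - (-2)·0.909 - (1)·0.479) / (11) = -0.450

-0.450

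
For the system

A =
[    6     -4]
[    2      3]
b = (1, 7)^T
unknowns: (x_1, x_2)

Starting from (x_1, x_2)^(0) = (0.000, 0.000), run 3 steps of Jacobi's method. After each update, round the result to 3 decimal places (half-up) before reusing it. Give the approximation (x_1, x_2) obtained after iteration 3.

Iteration 1:
  x_1 = (1 - (-4)·0.000) / (6) = 0.167
  x_2 = (7 - (2)·0.000) / (3) = 2.333
Iteration 2:
  x_1 = (1 - (-4)·2.333) / (6) = 1.722
  x_2 = (7 - (2)·0.167) / (3) = 2.222
Iteration 3:
  x_1 = (1 - (-4)·2.222) / (6) = 1.648
  x_2 = (7 - (2)·1.722) / (3) = 1.185

(1.648, 1.185)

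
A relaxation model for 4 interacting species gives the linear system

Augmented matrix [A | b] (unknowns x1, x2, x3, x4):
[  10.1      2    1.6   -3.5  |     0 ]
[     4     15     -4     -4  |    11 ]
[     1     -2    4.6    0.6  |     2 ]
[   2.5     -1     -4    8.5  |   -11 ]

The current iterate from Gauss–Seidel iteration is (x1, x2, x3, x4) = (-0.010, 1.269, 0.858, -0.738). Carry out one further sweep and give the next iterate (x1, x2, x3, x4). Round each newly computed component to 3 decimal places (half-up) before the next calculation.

One sweep:
  x1 = (0 - (2)·1.269 - (1.6)·0.858 - (-3.5)·-0.738) / (10.1) = -0.643
  x2 = (11 - (4)·-0.643 - (-4)·0.858 - (-4)·-0.738) / (15) = 0.937
  x3 = (2 - (1)·-0.643 - (-2)·0.937 - (0.6)·-0.738) / (4.6) = 1.078
  x4 = (-11 - (2.5)·-0.643 - (-1)·0.937 - (-4)·1.078) / (8.5) = -0.487

(-0.643, 0.937, 1.078, -0.487)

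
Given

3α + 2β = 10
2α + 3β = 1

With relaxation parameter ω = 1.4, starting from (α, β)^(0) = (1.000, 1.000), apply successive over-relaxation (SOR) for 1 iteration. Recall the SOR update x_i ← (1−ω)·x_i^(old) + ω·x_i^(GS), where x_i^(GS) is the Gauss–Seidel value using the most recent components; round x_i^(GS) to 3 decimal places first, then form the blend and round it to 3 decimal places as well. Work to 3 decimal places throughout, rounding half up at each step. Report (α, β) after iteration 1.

Iteration 1:
  α: GS value = (10 - (2)·1.000) / (3) = 2.667;  α ← (1−ω)·1.000 + ω·2.667 = 3.334
  β: GS value = (1 - (2)·3.334) / (3) = -1.889;  β ← (1−ω)·1.000 + ω·-1.889 = -3.045

(3.334, -3.045)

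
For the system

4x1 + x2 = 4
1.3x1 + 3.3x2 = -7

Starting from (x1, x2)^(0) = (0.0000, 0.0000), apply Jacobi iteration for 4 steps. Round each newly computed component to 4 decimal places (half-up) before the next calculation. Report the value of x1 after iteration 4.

Iteration 1:
  x1 = (4 - (1)·0.0000) / (4) = 1.0000
  x2 = (-7 - (1.3)·0.0000) / (3.3) = -2.1212
Iteration 2:
  x1 = (4 - (1)·-2.1212) / (4) = 1.5303
  x2 = (-7 - (1.3)·1.0000) / (3.3) = -2.5152
Iteration 3:
  x1 = (4 - (1)·-2.5152) / (4) = 1.6288
  x2 = (-7 - (1.3)·1.5303) / (3.3) = -2.7241
Iteration 4:
  x1 = (4 - (1)·-2.7241) / (4) = 1.6810
  x2 = (-7 - (1.3)·1.6288) / (3.3) = -2.7629

1.6810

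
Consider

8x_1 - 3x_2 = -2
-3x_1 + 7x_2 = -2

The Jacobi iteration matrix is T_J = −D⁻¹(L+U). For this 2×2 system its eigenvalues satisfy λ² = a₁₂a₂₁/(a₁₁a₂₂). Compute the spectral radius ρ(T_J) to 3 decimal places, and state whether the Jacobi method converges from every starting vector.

a₁₂a₂₁/(a₁₁a₂₂) = (-3)·(-3) / ((8)·(7)) = 0.160714
ρ = √|0.160714| = √0.160714 = 0.401
ρ < 1, so Jacobi converges

0.401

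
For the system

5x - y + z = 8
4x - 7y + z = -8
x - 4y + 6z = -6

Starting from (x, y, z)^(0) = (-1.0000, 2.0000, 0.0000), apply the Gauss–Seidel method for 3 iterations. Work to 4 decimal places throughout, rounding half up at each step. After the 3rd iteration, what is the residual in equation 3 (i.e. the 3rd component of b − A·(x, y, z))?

0.0000

Iteration 1:
  x = (8 - (-1)·2.0000 - (1)·0.0000) / (5) = 2.0000
  y = (-8 - (4)·2.0000 - (1)·0.0000) / (-7) = 2.2857
  z = (-6 - (1)·2.0000 - (-4)·2.2857) / (6) = 0.1905
Iteration 2:
  x = (8 - (-1)·2.2857 - (1)·0.1905) / (5) = 2.0190
  y = (-8 - (4)·2.0190 - (1)·0.1905) / (-7) = 2.3238
  z = (-6 - (1)·2.0190 - (-4)·2.3238) / (6) = 0.2127
Iteration 3:
  x = (8 - (-1)·2.3238 - (1)·0.2127) / (5) = 2.0222
  y = (-8 - (4)·2.0222 - (1)·0.2127) / (-7) = 2.3288
  z = (-6 - (1)·2.0222 - (-4)·2.3288) / (6) = 0.2155
Residual b − A·x = (0.0023, -0.0027, 0.0000)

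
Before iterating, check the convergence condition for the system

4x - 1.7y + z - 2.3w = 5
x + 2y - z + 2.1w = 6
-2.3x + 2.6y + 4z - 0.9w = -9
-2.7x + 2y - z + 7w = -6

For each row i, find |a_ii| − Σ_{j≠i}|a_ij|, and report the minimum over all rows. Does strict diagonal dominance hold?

-2.1

row 1: |4| − (1.7+1+2.3) = -1
row 2: |2| − (1+1+2.1) = -2.1
row 3: |4| − (2.3+2.6+0.9) = -1.8
row 4: |7| − (2.7+2+1) = 1.3
minimum over rows = -2.1 → not strictly diagonally dominant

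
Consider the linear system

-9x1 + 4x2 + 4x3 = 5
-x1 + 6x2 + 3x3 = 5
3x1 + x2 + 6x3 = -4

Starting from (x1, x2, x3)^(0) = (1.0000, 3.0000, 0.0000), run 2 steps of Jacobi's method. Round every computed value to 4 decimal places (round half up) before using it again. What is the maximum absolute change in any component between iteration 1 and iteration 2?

Iteration 1:
  x1 = (5 - (4)·3.0000 - (4)·0.0000) / (-9) = 0.7778
  x2 = (5 - (-1)·1.0000 - (3)·0.0000) / (6) = 1.0000
  x3 = (-4 - (3)·1.0000 - (1)·3.0000) / (6) = -1.6667
Iteration 2:
  x1 = (5 - (4)·1.0000 - (4)·-1.6667) / (-9) = -0.8519
  x2 = (5 - (-1)·0.7778 - (3)·-1.6667) / (6) = 1.7963
  x3 = (-4 - (3)·0.7778 - (1)·1.0000) / (6) = -1.2222
Change: (-1.6297, 0.7963, 0.4445) → max |·| = 1.6297

1.6297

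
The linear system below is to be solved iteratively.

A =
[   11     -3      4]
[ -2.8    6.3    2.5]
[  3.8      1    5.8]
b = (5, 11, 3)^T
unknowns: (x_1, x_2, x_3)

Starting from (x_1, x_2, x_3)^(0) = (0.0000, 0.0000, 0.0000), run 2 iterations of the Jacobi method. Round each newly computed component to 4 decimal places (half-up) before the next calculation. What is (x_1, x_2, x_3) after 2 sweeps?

Iteration 1:
  x_1 = (5 - (-3)·0.0000 - (4)·0.0000) / (11) = 0.4545
  x_2 = (11 - (-2.8)·0.0000 - (2.5)·0.0000) / (6.3) = 1.7460
  x_3 = (3 - (3.8)·0.0000 - (1)·0.0000) / (5.8) = 0.5172
Iteration 2:
  x_1 = (5 - (-3)·1.7460 - (4)·0.5172) / (11) = 0.7427
  x_2 = (11 - (-2.8)·0.4545 - (2.5)·0.5172) / (6.3) = 1.7428
  x_3 = (3 - (3.8)·0.4545 - (1)·1.7460) / (5.8) = -0.0816

(0.7427, 1.7428, -0.0816)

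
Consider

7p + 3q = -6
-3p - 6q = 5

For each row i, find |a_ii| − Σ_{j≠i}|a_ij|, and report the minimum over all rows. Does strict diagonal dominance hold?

3

row 1: |7| − (3) = 4
row 2: |-6| − (3) = 3
minimum over rows = 3 → strictly diagonally dominant (convergence guaranteed)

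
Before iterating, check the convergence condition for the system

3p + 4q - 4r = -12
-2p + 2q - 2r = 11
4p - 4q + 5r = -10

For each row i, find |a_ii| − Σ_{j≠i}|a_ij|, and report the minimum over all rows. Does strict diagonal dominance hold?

-5

row 1: |3| − (4+4) = -5
row 2: |2| − (2+2) = -2
row 3: |5| − (4+4) = -3
minimum over rows = -5 → not strictly diagonally dominant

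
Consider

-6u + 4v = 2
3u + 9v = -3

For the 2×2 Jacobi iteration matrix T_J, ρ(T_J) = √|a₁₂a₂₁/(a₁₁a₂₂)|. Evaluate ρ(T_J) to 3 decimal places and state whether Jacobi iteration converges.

0.471

a₁₂a₂₁/(a₁₁a₂₂) = (4)·(3) / ((-6)·(9)) = -0.222222
ρ = √|-0.222222| = √0.222222 = 0.471
ρ < 1, so Jacobi converges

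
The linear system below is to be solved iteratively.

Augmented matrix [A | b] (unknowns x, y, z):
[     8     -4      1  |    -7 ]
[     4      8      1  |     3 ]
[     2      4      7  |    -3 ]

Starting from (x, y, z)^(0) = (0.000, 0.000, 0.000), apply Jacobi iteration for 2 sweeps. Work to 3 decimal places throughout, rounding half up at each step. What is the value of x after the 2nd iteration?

Iteration 1:
  x = (-7 - (-4)·0.000 - (1)·0.000) / (8) = -0.875
  y = (3 - (4)·0.000 - (1)·0.000) / (8) = 0.375
  z = (-3 - (2)·0.000 - (4)·0.000) / (7) = -0.429
Iteration 2:
  x = (-7 - (-4)·0.375 - (1)·-0.429) / (8) = -0.634
  y = (3 - (4)·-0.875 - (1)·-0.429) / (8) = 0.866
  z = (-3 - (2)·-0.875 - (4)·0.375) / (7) = -0.393

-0.634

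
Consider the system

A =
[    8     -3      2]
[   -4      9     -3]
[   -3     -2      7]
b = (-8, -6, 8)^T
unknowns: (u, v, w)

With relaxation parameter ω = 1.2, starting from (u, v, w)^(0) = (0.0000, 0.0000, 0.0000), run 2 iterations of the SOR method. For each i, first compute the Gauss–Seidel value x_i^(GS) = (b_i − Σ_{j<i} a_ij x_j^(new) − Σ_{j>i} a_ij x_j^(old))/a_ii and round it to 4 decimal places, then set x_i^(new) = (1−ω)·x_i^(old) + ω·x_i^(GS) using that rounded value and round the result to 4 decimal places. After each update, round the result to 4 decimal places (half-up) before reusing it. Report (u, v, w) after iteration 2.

(-1.6861, -1.3070, 0.0041)

Iteration 1:
  u: GS value = (-8 - (-3)·0.0000 - (2)·0.0000) / (8) = -1.0000;  u ← (1−ω)·0.0000 + ω·-1.0000 = -1.2000
  v: GS value = (-6 - (-4)·-1.2000 - (-3)·0.0000) / (9) = -1.2000;  v ← (1−ω)·0.0000 + ω·-1.2000 = -1.4400
  w: GS value = (8 - (-3)·-1.2000 - (-2)·-1.4400) / (7) = 0.2171;  w ← (1−ω)·0.0000 + ω·0.2171 = 0.2605
Iteration 2:
  u: GS value = (-8 - (-3)·-1.4400 - (2)·0.2605) / (8) = -1.6051;  u ← (1−ω)·-1.2000 + ω·-1.6051 = -1.6861
  v: GS value = (-6 - (-4)·-1.6861 - (-3)·0.2605) / (9) = -1.3292;  v ← (1−ω)·-1.4400 + ω·-1.3292 = -1.3070
  w: GS value = (8 - (-3)·-1.6861 - (-2)·-1.3070) / (7) = 0.0468;  w ← (1−ω)·0.2605 + ω·0.0468 = 0.0041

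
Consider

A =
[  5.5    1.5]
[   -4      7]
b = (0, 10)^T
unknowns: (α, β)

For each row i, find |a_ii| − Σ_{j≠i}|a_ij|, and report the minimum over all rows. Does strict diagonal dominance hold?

row 1: |5.5| − (1.5) = 4
row 2: |7| − (4) = 3
minimum over rows = 3 → strictly diagonally dominant (convergence guaranteed)

3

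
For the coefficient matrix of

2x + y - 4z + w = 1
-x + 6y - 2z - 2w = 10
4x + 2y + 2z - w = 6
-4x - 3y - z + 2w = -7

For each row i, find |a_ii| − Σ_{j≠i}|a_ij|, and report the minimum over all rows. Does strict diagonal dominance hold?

row 1: |2| − (1+4+1) = -4
row 2: |6| − (1+2+2) = 1
row 3: |2| − (4+2+1) = -5
row 4: |2| − (4+3+1) = -6
minimum over rows = -6 → not strictly diagonally dominant

-6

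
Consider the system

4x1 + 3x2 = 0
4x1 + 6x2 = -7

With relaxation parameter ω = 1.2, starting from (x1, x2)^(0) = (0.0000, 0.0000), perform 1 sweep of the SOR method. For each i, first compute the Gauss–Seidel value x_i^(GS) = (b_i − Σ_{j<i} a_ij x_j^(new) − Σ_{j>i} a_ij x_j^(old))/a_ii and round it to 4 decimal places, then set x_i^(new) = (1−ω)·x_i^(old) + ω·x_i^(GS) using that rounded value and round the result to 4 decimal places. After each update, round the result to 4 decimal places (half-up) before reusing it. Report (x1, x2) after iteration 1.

(0.0000, -1.4000)

Iteration 1:
  x1: GS value = (0 - (3)·0.0000) / (4) = 0.0000;  x1 ← (1−ω)·0.0000 + ω·0.0000 = 0.0000
  x2: GS value = (-7 - (4)·0.0000) / (6) = -1.1667;  x2 ← (1−ω)·0.0000 + ω·-1.1667 = -1.4000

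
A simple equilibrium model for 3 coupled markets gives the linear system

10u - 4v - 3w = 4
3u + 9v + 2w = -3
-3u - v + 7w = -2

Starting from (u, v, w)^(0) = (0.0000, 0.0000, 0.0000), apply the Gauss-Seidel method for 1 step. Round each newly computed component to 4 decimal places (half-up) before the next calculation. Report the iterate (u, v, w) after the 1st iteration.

(0.4000, -0.4667, -0.1810)

Iteration 1:
  u = (4 - (-4)·0.0000 - (-3)·0.0000) / (10) = 0.4000
  v = (-3 - (3)·0.4000 - (2)·0.0000) / (9) = -0.4667
  w = (-2 - (-3)·0.4000 - (-1)·-0.4667) / (7) = -0.1810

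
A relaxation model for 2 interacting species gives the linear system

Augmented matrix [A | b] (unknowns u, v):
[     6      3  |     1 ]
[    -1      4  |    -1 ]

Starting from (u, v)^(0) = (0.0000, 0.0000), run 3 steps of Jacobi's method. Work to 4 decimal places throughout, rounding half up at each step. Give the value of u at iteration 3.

0.2708

Iteration 1:
  u = (1 - (3)·0.0000) / (6) = 0.1667
  v = (-1 - (-1)·0.0000) / (4) = -0.2500
Iteration 2:
  u = (1 - (3)·-0.2500) / (6) = 0.2917
  v = (-1 - (-1)·0.1667) / (4) = -0.2083
Iteration 3:
  u = (1 - (3)·-0.2083) / (6) = 0.2708
  v = (-1 - (-1)·0.2917) / (4) = -0.1771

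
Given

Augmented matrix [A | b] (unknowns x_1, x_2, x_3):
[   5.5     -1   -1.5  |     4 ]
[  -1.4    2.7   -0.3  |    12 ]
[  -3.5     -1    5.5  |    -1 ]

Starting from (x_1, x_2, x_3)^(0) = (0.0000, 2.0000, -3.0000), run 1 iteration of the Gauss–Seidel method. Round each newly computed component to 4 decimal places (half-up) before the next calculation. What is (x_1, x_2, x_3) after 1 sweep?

(0.2727, 4.2525, 0.7649)

Iteration 1:
  x_1 = (4 - (-1)·2.0000 - (-1.5)·-3.0000) / (5.5) = 0.2727
  x_2 = (12 - (-1.4)·0.2727 - (-0.3)·-3.0000) / (2.7) = 4.2525
  x_3 = (-1 - (-3.5)·0.2727 - (-1)·4.2525) / (5.5) = 0.7649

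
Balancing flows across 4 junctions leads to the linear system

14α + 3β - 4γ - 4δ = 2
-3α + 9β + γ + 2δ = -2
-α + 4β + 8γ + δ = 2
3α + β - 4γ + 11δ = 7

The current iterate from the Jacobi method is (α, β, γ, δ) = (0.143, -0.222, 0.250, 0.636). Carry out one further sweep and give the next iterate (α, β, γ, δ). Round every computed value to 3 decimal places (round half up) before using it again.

(0.444, -0.344, 0.299, 0.708)

One sweep:
  α = (2 - (3)·-0.222 - (-4)·0.250 - (-4)·0.636) / (14) = 0.444
  β = (-2 - (-3)·0.143 - (1)·0.250 - (2)·0.636) / (9) = -0.344
  γ = (2 - (-1)·0.143 - (4)·-0.222 - (1)·0.636) / (8) = 0.299
  δ = (7 - (3)·0.143 - (1)·-0.222 - (-4)·0.250) / (11) = 0.708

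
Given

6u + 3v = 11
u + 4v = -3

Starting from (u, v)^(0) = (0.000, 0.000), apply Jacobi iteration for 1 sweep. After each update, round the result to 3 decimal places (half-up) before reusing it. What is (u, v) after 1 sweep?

(1.833, -0.750)

Iteration 1:
  u = (11 - (3)·0.000) / (6) = 1.833
  v = (-3 - (1)·0.000) / (4) = -0.750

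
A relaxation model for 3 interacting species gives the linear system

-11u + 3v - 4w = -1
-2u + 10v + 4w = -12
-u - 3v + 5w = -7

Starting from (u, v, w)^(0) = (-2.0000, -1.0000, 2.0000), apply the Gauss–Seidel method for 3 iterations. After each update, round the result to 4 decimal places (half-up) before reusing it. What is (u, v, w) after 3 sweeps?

Iteration 1:
  u = (-1 - (3)·-1.0000 - (-4)·2.0000) / (-11) = -0.9091
  v = (-12 - (-2)·-0.9091 - (4)·2.0000) / (10) = -2.1818
  w = (-7 - (-1)·-0.9091 - (-3)·-2.1818) / (5) = -2.8909
Iteration 2:
  u = (-1 - (3)·-2.1818 - (-4)·-2.8909) / (-11) = 0.5471
  v = (-12 - (-2)·0.5471 - (4)·-2.8909) / (10) = 0.0658
  w = (-7 - (-1)·0.5471 - (-3)·0.0658) / (5) = -1.2511
Iteration 3:
  u = (-1 - (3)·0.0658 - (-4)·-1.2511) / (-11) = 0.5638
  v = (-12 - (-2)·0.5638 - (4)·-1.2511) / (10) = -0.5868
  w = (-7 - (-1)·0.5638 - (-3)·-0.5868) / (5) = -1.6393

(0.5638, -0.5868, -1.6393)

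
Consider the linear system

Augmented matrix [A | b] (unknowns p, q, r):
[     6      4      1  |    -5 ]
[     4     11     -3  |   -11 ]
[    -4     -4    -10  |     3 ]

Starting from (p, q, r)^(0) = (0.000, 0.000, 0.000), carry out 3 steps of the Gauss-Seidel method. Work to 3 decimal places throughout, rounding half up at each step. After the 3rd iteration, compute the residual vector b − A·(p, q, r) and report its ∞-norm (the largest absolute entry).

0.249

Iteration 1:
  p = (-5 - (4)·0.000 - (1)·0.000) / (6) = -0.833
  q = (-11 - (4)·-0.833 - (-3)·0.000) / (11) = -0.697
  r = (3 - (-4)·-0.833 - (-4)·-0.697) / (-10) = 0.312
Iteration 2:
  p = (-5 - (4)·-0.697 - (1)·0.312) / (6) = -0.421
  q = (-11 - (4)·-0.421 - (-3)·0.312) / (11) = -0.762
  r = (3 - (-4)·-0.421 - (-4)·-0.762) / (-10) = 0.173
Iteration 3:
  p = (-5 - (4)·-0.762 - (1)·0.173) / (6) = -0.354
  q = (-11 - (4)·-0.354 - (-3)·0.173) / (11) = -0.824
  r = (3 - (-4)·-0.354 - (-4)·-0.824) / (-10) = 0.171
Residual b − A·x = (0.249, -0.007, -0.002); ∞-norm = 0.249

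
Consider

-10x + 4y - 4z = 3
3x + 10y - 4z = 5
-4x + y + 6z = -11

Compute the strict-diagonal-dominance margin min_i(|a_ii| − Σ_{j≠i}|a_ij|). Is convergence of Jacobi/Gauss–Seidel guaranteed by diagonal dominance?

row 1: |-10| − (4+4) = 2
row 2: |10| − (3+4) = 3
row 3: |6| − (4+1) = 1
minimum over rows = 1 → strictly diagonally dominant (convergence guaranteed)

1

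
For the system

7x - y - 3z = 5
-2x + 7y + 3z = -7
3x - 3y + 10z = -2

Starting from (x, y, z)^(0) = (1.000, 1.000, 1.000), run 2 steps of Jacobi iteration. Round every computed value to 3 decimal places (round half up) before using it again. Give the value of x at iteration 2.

0.465

Iteration 1:
  x = (5 - (-1)·1.000 - (-3)·1.000) / (7) = 1.286
  y = (-7 - (-2)·1.000 - (3)·1.000) / (7) = -1.143
  z = (-2 - (3)·1.000 - (-3)·1.000) / (10) = -0.200
Iteration 2:
  x = (5 - (-1)·-1.143 - (-3)·-0.200) / (7) = 0.465
  y = (-7 - (-2)·1.286 - (3)·-0.200) / (7) = -0.547
  z = (-2 - (3)·1.286 - (-3)·-1.143) / (10) = -0.929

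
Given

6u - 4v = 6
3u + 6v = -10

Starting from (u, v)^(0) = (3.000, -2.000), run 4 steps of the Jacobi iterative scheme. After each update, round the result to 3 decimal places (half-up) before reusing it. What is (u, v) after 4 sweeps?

(0.259, -1.667)

Iteration 1:
  u = (6 - (-4)·-2.000) / (6) = -0.333
  v = (-10 - (3)·3.000) / (6) = -3.167
Iteration 2:
  u = (6 - (-4)·-3.167) / (6) = -1.111
  v = (-10 - (3)·-0.333) / (6) = -1.500
Iteration 3:
  u = (6 - (-4)·-1.500) / (6) = 0.000
  v = (-10 - (3)·-1.111) / (6) = -1.111
Iteration 4:
  u = (6 - (-4)·-1.111) / (6) = 0.259
  v = (-10 - (3)·0.000) / (6) = -1.667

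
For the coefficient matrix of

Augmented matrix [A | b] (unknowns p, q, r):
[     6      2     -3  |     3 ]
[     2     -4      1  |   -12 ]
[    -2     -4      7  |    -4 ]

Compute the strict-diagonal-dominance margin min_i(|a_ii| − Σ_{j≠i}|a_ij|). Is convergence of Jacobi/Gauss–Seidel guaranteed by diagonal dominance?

row 1: |6| − (2+3) = 1
row 2: |-4| − (2+1) = 1
row 3: |7| − (2+4) = 1
minimum over rows = 1 → strictly diagonally dominant (convergence guaranteed)

1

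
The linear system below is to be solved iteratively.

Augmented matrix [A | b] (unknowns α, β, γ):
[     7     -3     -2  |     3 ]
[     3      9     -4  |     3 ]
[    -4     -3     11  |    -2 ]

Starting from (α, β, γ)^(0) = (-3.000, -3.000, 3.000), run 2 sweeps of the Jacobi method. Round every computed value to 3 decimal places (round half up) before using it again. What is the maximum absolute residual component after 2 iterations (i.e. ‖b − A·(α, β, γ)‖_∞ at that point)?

7.626

Iteration 1:
  α = (3 - (-3)·-3.000 - (-2)·3.000) / (7) = 0.000
  β = (3 - (3)·-3.000 - (-4)·3.000) / (9) = 2.667
  γ = (-2 - (-4)·-3.000 - (-3)·-3.000) / (11) = -2.091
Iteration 2:
  α = (3 - (-3)·2.667 - (-2)·-2.091) / (7) = 0.974
  β = (3 - (3)·0.000 - (-4)·-2.091) / (9) = -0.596
  γ = (-2 - (-4)·0.000 - (-3)·2.667) / (11) = 0.546
Residual b − A·x = (-4.514, 7.626, -5.898); ∞-norm = 7.626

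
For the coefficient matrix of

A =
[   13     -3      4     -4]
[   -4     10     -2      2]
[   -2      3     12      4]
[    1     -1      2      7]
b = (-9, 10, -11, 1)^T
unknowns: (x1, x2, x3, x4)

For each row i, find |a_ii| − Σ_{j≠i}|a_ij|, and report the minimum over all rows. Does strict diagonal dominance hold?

row 1: |13| − (3+4+4) = 2
row 2: |10| − (4+2+2) = 2
row 3: |12| − (2+3+4) = 3
row 4: |7| − (1+1+2) = 3
minimum over rows = 2 → strictly diagonally dominant (convergence guaranteed)

2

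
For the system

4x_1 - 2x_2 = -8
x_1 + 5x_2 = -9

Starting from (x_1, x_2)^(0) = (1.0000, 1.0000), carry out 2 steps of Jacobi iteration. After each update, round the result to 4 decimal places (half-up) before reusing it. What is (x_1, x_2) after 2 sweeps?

Iteration 1:
  x_1 = (-8 - (-2)·1.0000) / (4) = -1.5000
  x_2 = (-9 - (1)·1.0000) / (5) = -2.0000
Iteration 2:
  x_1 = (-8 - (-2)·-2.0000) / (4) = -3.0000
  x_2 = (-9 - (1)·-1.5000) / (5) = -1.5000

(-3.0000, -1.5000)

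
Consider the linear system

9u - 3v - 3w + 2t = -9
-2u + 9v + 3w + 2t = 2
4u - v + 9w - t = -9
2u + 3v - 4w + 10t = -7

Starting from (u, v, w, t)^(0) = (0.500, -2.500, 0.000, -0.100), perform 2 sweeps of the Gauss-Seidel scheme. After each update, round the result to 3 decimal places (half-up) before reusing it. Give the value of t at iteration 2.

-0.761

Iteration 1:
  u = (-9 - (-3)·-2.500 - (-3)·0.000 - (2)·-0.100) / (9) = -1.811
  v = (2 - (-2)·-1.811 - (3)·0.000 - (2)·-0.100) / (9) = -0.158
  w = (-9 - (4)·-1.811 - (-1)·-0.158 - (-1)·-0.100) / (9) = -0.224
  t = (-7 - (2)·-1.811 - (3)·-0.158 - (-4)·-0.224) / (10) = -0.380
Iteration 2:
  u = (-9 - (-3)·-0.158 - (-3)·-0.224 - (2)·-0.380) / (9) = -1.043
  v = (2 - (-2)·-1.043 - (3)·-0.224 - (2)·-0.380) / (9) = 0.150
  w = (-9 - (4)·-1.043 - (-1)·0.150 - (-1)·-0.380) / (9) = -0.562
  t = (-7 - (2)·-1.043 - (3)·0.150 - (-4)·-0.562) / (10) = -0.761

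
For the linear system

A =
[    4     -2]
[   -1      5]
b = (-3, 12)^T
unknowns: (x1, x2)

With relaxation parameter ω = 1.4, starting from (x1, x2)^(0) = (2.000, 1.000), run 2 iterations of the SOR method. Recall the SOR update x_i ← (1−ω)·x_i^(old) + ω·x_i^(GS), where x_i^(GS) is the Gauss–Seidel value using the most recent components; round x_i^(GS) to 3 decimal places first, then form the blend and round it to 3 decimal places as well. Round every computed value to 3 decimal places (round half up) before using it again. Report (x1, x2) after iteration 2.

Iteration 1:
  x1: GS value = (-3 - (-2)·1.000) / (4) = -0.250;  x1 ← (1−ω)·2.000 + ω·-0.250 = -1.150
  x2: GS value = (12 - (-1)·-1.150) / (5) = 2.170;  x2 ← (1−ω)·1.000 + ω·2.170 = 2.638
Iteration 2:
  x1: GS value = (-3 - (-2)·2.638) / (4) = 0.569;  x1 ← (1−ω)·-1.150 + ω·0.569 = 1.257
  x2: GS value = (12 - (-1)·1.257) / (5) = 2.651;  x2 ← (1−ω)·2.638 + ω·2.651 = 2.656

(1.257, 2.656)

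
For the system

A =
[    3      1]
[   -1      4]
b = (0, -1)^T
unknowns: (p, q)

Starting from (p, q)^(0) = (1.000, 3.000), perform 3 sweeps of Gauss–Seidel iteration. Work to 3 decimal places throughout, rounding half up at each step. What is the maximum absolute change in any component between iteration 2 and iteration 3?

Iteration 1:
  p = (0 - (1)·3.000) / (3) = -1.000
  q = (-1 - (-1)·-1.000) / (4) = -0.500
Iteration 2:
  p = (0 - (1)·-0.500) / (3) = 0.167
  q = (-1 - (-1)·0.167) / (4) = -0.208
Iteration 3:
  p = (0 - (1)·-0.208) / (3) = 0.069
  q = (-1 - (-1)·0.069) / (4) = -0.233
Change: (-0.098, -0.025) → max |·| = 0.098

0.098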